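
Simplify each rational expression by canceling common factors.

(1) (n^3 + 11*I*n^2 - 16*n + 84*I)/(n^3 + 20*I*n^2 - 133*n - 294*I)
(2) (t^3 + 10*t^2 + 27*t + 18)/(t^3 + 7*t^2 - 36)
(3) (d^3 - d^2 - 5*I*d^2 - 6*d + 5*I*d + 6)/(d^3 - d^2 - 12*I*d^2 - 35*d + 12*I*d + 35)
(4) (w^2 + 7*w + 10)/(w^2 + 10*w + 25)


(1) = (n - 2*I)/(n + 7*I)
(2) = (t + 1)/(t - 2)
(3) = (d^2 - 5*I*d - 6)/(d^2 - 12*I*d - 35)
(4) = (w + 2)/(w + 5)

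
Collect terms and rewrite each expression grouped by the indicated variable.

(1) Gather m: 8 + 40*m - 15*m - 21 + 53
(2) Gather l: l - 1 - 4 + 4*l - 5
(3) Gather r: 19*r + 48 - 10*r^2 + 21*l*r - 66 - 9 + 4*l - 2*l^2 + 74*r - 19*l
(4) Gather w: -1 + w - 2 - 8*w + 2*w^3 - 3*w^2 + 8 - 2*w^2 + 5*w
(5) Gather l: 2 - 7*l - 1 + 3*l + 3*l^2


(1) = 25*m + 40
(2) = 5*l - 10
(3) = -2*l^2 - 15*l - 10*r^2 + r*(21*l + 93) - 27
(4) = 2*w^3 - 5*w^2 - 2*w + 5
(5) = 3*l^2 - 4*l + 1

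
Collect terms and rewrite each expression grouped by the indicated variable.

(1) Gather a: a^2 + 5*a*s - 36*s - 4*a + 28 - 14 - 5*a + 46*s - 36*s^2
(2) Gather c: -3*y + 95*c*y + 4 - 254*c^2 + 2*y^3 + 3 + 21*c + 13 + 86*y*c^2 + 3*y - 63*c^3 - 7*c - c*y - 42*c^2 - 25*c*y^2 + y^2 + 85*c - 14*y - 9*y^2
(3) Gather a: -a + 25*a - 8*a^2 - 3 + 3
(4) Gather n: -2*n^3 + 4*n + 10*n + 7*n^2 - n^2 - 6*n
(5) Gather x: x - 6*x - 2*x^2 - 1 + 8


(1) = a^2 + a*(5*s - 9) - 36*s^2 + 10*s + 14
(2) = -63*c^3 + c^2*(86*y - 296) + c*(-25*y^2 + 94*y + 99) + 2*y^3 - 8*y^2 - 14*y + 20
(3) = -8*a^2 + 24*a
(4) = -2*n^3 + 6*n^2 + 8*n
(5) = -2*x^2 - 5*x + 7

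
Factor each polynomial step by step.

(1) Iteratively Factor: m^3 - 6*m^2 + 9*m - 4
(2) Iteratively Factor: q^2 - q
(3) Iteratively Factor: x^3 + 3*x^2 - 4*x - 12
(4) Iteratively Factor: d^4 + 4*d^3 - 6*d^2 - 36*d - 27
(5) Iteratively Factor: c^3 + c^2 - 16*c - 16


(1) = (m - 4)*(m^2 - 2*m + 1) = (m - 4)*(m - 1)*(m - 1)
(2) = (q)*(q - 1)
(3) = (x + 2)*(x^2 + x - 6) = (x - 2)*(x + 2)*(x + 3)
(4) = (d + 1)*(d^3 + 3*d^2 - 9*d - 27) = (d - 3)*(d + 1)*(d^2 + 6*d + 9) = (d - 3)*(d + 1)*(d + 3)*(d + 3)
(5) = (c - 4)*(c^2 + 5*c + 4) = (c - 4)*(c + 1)*(c + 4)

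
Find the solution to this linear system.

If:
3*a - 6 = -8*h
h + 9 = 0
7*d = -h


Then:
a = 26
d = 9/7
h = -9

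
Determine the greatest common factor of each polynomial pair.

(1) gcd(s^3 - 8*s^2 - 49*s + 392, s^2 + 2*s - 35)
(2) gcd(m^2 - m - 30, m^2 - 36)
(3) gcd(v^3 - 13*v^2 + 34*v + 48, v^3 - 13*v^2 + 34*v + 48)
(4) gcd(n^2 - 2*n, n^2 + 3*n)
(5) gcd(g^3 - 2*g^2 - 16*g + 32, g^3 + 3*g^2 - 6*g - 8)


(1) = s + 7
(2) = m - 6
(3) = v^3 - 13*v^2 + 34*v + 48
(4) = gcd(n*(n - 2), n*(n + 3)) = n
(5) = g^2 + 2*g - 8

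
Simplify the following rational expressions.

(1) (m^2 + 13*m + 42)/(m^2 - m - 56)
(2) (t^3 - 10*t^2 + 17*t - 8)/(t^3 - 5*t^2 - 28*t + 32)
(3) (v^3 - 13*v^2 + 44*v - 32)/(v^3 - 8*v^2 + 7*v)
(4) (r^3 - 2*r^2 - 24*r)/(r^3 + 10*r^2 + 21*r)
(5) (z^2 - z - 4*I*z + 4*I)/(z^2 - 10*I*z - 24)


(1) = (m + 6)/(m - 8)
(2) = (t - 1)/(t + 4)
(3) = (v^2 - 12*v + 32)/(v^2 - 7*v)
(4) = (r^2 - 2*r - 24)/(r^2 + 10*r + 21)
(5) = (z - 1)/(z - 6*I)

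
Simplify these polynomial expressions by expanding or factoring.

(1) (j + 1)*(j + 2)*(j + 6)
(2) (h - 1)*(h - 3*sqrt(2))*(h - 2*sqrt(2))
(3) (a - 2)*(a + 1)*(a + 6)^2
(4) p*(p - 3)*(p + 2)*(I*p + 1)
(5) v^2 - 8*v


(1) = j^3 + 9*j^2 + 20*j + 12
(2) = h^3 - 5*sqrt(2)*h^2 - h^2 + 5*sqrt(2)*h + 12*h - 12
(3) = a^4 + 11*a^3 + 22*a^2 - 60*a - 72
(4) = I*p^4 + p^3 - I*p^3 - p^2 - 6*I*p^2 - 6*p
(5) = v*(v - 8)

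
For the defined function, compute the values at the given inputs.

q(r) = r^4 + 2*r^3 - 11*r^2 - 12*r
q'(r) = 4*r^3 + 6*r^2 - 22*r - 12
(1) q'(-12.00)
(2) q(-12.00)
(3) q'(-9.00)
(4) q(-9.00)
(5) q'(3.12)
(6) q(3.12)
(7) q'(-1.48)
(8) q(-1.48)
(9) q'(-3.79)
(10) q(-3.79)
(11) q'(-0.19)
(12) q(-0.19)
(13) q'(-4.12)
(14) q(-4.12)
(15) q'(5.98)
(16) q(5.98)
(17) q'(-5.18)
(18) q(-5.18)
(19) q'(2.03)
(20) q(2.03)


(1) = -5796.00
(2) = 15840.00
(3) = -2244.00
(4) = 4320.00
(5) = 99.25
(6) = 10.98
(7) = 20.74
(8) = -8.02
(9) = -60.20
(10) = -15.08
(11) = -7.63
(12) = 1.87
(13) = -99.25
(14) = 10.98
(15) = 926.39
(16) = 1241.38
(17) = -293.01
(18) = 209.00
(19) = 1.53
(20) = -35.98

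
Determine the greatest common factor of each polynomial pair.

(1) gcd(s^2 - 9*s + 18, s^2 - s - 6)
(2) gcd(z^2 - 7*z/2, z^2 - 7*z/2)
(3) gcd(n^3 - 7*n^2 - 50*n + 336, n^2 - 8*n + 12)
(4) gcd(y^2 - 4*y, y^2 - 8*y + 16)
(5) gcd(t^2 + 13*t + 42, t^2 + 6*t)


(1) = s - 3
(2) = gcd(z*(z - 7/2), z*(z - 7/2)) = z^2 - 7*z/2
(3) = gcd((n - 8)*(n - 6)*(n + 7), (n - 6)*(n - 2)) = n - 6
(4) = gcd(y*(y - 4), (y - 4)^2) = y - 4
(5) = t + 6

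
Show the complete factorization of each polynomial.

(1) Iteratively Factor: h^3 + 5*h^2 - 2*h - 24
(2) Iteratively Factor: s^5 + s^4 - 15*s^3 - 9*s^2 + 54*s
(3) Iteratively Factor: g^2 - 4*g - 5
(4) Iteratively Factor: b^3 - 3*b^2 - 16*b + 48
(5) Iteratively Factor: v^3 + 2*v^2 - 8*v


(1) = (h + 3)*(h^2 + 2*h - 8) = (h - 2)*(h + 3)*(h + 4)
(2) = (s + 3)*(s^4 - 2*s^3 - 9*s^2 + 18*s) = (s + 3)^2*(s^3 - 5*s^2 + 6*s) = (s - 3)*(s + 3)^2*(s^2 - 2*s) = (s - 3)*(s - 2)*(s + 3)^2*(s)
(3) = (g - 5)*(g + 1)
(4) = (b - 3)*(b^2 - 16) = (b - 4)*(b - 3)*(b + 4)
(5) = (v + 4)*(v^2 - 2*v) = (v - 2)*(v + 4)*(v)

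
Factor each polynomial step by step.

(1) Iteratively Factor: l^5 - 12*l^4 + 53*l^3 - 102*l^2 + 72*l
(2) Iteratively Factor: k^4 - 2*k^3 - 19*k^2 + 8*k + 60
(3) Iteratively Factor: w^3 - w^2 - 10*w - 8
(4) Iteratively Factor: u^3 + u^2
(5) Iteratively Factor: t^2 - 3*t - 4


(1) = (l - 4)*(l^4 - 8*l^3 + 21*l^2 - 18*l) = l*(l - 4)*(l^3 - 8*l^2 + 21*l - 18) = l*(l - 4)*(l - 3)*(l^2 - 5*l + 6) = l*(l - 4)*(l - 3)*(l - 2)*(l - 3)
(2) = (k - 5)*(k^3 + 3*k^2 - 4*k - 12) = (k - 5)*(k + 3)*(k^2 - 4) = (k - 5)*(k + 2)*(k + 3)*(k - 2)
(3) = (w - 4)*(w^2 + 3*w + 2) = (w - 4)*(w + 1)*(w + 2)
(4) = (u + 1)*(u^2) = u*(u + 1)*(u)
(5) = (t + 1)*(t - 4)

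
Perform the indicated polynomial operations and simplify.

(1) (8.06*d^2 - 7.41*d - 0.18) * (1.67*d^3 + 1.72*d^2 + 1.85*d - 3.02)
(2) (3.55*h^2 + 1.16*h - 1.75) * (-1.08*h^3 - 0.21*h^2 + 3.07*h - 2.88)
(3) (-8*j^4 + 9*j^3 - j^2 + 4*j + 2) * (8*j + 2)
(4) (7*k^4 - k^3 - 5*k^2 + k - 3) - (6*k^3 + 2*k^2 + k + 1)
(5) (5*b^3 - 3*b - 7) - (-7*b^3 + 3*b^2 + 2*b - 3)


(1) = 13.4602*d^5 + 1.4885*d^4 + 1.8652*d^3 - 38.3593*d^2 + 22.0452*d + 0.5436
(2) = -3.834*h^5 - 1.9983*h^4 + 12.5449*h^3 - 6.2953*h^2 - 8.7133*h + 5.04
(3) = -64*j^5 + 56*j^4 + 10*j^3 + 30*j^2 + 24*j + 4
(4) = 7*k^4 - 7*k^3 - 7*k^2 - 4
(5) = 12*b^3 - 3*b^2 - 5*b - 4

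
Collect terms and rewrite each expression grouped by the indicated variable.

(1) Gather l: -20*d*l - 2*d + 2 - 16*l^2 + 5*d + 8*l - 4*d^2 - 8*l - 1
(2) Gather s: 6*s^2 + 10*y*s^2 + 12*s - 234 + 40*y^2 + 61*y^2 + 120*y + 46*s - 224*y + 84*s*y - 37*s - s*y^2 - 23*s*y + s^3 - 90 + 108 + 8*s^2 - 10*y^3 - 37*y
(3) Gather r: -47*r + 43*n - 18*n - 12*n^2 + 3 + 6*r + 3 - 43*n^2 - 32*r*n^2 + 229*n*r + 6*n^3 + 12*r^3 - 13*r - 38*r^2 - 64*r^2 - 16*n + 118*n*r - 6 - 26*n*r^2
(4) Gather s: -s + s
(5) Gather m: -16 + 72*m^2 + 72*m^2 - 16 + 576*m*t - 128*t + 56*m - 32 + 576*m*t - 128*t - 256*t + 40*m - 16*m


(1) = -4*d^2 - 20*d*l + 3*d - 16*l^2 + 1
(2) = s^3 + s^2*(10*y + 14) + s*(-y^2 + 61*y + 21) - 10*y^3 + 101*y^2 - 141*y - 216
(3) = 6*n^3 - 55*n^2 + 9*n + 12*r^3 + r^2*(-26*n - 102) + r*(-32*n^2 + 347*n - 54)
(4) = 0
(5) = 144*m^2 + m*(1152*t + 80) - 512*t - 64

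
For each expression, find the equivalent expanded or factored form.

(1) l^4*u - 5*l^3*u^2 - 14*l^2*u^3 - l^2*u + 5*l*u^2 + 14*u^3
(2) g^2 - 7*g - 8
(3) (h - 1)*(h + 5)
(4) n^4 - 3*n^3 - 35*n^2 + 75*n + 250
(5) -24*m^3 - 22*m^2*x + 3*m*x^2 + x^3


(1) = (l - 1)*(l - 7*u)*(l + 2*u)*(l*u + u)
(2) = (g - 8)*(g + 1)
(3) = h^2 + 4*h - 5
(4) = (n - 5)^2*(n + 2)*(n + 5)
(5) = (-4*m + x)*(m + x)*(6*m + x)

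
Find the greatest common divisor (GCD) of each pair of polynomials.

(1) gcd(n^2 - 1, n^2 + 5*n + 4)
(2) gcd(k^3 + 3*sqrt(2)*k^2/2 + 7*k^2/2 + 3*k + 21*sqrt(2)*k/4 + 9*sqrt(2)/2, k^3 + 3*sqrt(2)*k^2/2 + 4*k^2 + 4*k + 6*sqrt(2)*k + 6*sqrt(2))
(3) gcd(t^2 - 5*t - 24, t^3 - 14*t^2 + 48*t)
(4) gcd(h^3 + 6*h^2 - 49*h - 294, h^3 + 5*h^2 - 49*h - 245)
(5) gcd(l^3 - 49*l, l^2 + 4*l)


(1) = gcd((n - 1)*(n + 1), (n + 1)*(n + 4)) = n + 1
(2) = k^2 + k*(2 + 3*sqrt(2)/2) + 3*sqrt(2)
(3) = t - 8
(4) = gcd((h - 7)*(h + 6)*(h + 7), (h - 7)*(h + 5)*(h + 7)) = h^2 - 49
(5) = l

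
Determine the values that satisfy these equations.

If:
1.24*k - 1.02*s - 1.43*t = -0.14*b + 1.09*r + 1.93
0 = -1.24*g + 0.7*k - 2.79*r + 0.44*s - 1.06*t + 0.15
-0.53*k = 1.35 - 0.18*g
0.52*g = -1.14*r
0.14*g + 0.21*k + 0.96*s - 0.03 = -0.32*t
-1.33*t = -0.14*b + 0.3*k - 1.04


Then:
b = -10.99
g = 6.07
k = -0.49
r = -2.77
s = -0.66
t = -0.27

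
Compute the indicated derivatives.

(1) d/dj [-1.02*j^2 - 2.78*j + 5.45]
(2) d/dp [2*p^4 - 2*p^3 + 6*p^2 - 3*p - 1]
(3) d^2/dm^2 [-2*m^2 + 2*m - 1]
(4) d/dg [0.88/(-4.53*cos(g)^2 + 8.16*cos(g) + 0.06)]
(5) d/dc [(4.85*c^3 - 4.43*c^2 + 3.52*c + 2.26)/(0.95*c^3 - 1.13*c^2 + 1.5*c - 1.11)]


(1) = -2.04*j - 2.78
(2) = 8*p^3 - 6*p^2 + 12*p - 3
(3) = -4
(4) = (7.1808 - 7.9728*cos(g))*sin(g)/(-4.53*cos(g)^2 + 8.16*cos(g) + 0.06)^2
(5) = (-1.272*c^4 + 7.862*c^3 - 25.2589*c^2 + 14.9422*c - 7.2972)/(0.9025*c^6 - 2.147*c^5 + 4.1269*c^4 - 5.499*c^3 + 4.7586*c^2 - 3.33*c + 1.2321)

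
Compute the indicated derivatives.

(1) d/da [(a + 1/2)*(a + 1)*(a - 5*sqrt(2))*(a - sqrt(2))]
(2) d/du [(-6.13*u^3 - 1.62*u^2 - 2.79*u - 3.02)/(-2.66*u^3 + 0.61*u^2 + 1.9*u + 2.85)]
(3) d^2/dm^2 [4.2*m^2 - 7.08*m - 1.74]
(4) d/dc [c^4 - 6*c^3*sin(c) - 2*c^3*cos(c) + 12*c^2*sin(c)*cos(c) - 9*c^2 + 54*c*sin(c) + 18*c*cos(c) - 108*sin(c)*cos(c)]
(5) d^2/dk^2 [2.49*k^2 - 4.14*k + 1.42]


(1) = 4*a^3 - 18*sqrt(2)*a^2 + 9*a^2/2 - 18*sqrt(2)*a + 21*a - 3*sqrt(2) + 15
(2) = (-8.0485*u^4 - 38.1368*u^3 - 77.8872*u^2 - 5.5496*u - 2.2135)/(7.0756*u^6 - 3.2452*u^5 - 9.7359*u^4 - 12.844*u^3 + 7.087*u^2 + 10.83*u + 8.1225)
(3) = 8.40000000000000
(4) = 2*c^3*sin(c) - 6*c^3*cos(c) + 4*c^3 - 18*c^2*sin(c) - 6*c^2*cos(c) + 12*c^2*cos(2*c) - 18*c*sin(c) + 12*c*sin(2*c) + 54*c*cos(c) - 18*c + 54*sin(c) + 18*cos(c) - 108*cos(2*c)
(5) = 4.98000000000000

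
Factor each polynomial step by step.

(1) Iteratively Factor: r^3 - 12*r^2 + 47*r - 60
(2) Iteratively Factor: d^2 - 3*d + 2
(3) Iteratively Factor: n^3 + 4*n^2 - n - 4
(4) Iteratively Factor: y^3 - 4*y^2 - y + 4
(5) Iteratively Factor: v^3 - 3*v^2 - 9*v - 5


(1) = (r - 4)*(r^2 - 8*r + 15) = (r - 4)*(r - 3)*(r - 5)
(2) = (d - 1)*(d - 2)
(3) = (n + 4)*(n^2 - 1) = (n + 1)*(n + 4)*(n - 1)
(4) = (y - 4)*(y^2 - 1) = (y - 4)*(y + 1)*(y - 1)
(5) = (v + 1)*(v^2 - 4*v - 5) = (v - 5)*(v + 1)*(v + 1)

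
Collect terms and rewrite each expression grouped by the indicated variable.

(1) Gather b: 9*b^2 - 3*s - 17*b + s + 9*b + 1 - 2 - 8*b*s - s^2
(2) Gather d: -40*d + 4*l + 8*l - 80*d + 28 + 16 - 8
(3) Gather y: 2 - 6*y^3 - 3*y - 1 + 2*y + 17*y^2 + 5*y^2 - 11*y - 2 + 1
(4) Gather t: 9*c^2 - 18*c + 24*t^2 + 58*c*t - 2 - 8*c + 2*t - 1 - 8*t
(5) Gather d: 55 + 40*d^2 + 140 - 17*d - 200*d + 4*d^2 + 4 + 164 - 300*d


(1) = 9*b^2 + b*(-8*s - 8) - s^2 - 2*s - 1
(2) = -120*d + 12*l + 36
(3) = -6*y^3 + 22*y^2 - 12*y
(4) = 9*c^2 - 26*c + 24*t^2 + t*(58*c - 6) - 3
(5) = 44*d^2 - 517*d + 363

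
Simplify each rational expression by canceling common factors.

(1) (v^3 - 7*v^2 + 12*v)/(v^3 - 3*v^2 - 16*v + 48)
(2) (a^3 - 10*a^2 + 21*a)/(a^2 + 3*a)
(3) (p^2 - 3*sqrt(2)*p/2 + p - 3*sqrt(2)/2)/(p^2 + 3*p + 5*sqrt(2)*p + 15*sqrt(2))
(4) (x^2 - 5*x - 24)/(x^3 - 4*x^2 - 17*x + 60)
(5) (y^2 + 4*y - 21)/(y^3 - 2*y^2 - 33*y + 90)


(1) = v/(v + 4)
(2) = (a^2 - 10*a + 21)/(a + 3)
(3) = (2*p^2 + p*(2 - 3*sqrt(2)) - 3*sqrt(2))/(2*p^2 + p*(6 + 10*sqrt(2)) + 30*sqrt(2))
(4) = (x^2 - 5*x - 24)/(x^3 - 4*x^2 - 17*x + 60)
(5) = (y + 7)/(y^2 + y - 30)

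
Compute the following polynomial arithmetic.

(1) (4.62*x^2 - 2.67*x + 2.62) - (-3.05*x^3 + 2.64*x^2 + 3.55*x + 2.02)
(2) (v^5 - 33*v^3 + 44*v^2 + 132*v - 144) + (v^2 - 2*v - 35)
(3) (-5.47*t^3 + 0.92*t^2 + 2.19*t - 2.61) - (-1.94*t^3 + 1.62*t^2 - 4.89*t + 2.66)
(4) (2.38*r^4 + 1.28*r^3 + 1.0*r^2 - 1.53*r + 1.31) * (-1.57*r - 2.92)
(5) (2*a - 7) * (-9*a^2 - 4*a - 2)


(1) = 3.05*x^3 + 1.98*x^2 - 6.22*x + 0.6
(2) = v^5 - 33*v^3 + 45*v^2 + 130*v - 179
(3) = -3.53*t^3 - 0.7*t^2 + 7.08*t - 5.27
(4) = -3.7366*r^5 - 8.9592*r^4 - 5.3076*r^3 - 0.5179*r^2 + 2.4109*r - 3.8252
(5) = -18*a^3 + 55*a^2 + 24*a + 14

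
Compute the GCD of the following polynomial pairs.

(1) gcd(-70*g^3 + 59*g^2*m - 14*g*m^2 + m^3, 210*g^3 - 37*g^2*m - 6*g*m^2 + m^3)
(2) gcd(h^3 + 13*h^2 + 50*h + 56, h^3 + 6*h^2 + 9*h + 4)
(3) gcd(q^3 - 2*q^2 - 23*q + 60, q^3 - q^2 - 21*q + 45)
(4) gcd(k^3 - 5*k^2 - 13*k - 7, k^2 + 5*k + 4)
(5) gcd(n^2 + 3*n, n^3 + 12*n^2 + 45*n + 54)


(1) = gcd((-7*g + m)*(-5*g + m)*(-2*g + m), (-7*g + m)*(-5*g + m)*(6*g + m)) = 35*g^2 - 12*g*m + m^2
(2) = h + 4
(3) = gcd((q - 4)*(q - 3)*(q + 5), (q - 3)^2*(q + 5)) = q^2 + 2*q - 15
(4) = gcd((k - 7)*(k + 1)^2, (k + 1)*(k + 4)) = k + 1
(5) = n + 3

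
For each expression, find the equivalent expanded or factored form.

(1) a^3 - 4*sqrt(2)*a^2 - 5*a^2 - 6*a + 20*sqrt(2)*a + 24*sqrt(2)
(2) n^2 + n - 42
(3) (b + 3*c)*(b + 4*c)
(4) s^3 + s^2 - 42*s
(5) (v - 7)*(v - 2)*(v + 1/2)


(1) = (a - 6)*(a + 1)*(a - 4*sqrt(2))
(2) = (n - 6)*(n + 7)
(3) = b^2 + 7*b*c + 12*c^2
(4) = s*(s - 6)*(s + 7)
(5) = v^3 - 17*v^2/2 + 19*v/2 + 7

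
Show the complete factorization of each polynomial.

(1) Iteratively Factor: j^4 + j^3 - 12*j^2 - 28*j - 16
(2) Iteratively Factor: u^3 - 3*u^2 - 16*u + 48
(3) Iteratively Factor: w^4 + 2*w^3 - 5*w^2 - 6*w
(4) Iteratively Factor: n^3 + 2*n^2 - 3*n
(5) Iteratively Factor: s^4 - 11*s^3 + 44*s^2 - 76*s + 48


(1) = (j - 4)*(j^3 + 5*j^2 + 8*j + 4) = (j - 4)*(j + 2)*(j^2 + 3*j + 2) = (j - 4)*(j + 1)*(j + 2)*(j + 2)
(2) = (u - 4)*(u^2 + u - 12) = (u - 4)*(u + 4)*(u - 3)
(3) = (w - 2)*(w^3 + 4*w^2 + 3*w) = (w - 2)*(w + 3)*(w^2 + w) = w*(w - 2)*(w + 3)*(w + 1)
(4) = (n)*(n^2 + 2*n - 3) = n*(n - 1)*(n + 3)
(5) = (s - 4)*(s^3 - 7*s^2 + 16*s - 12) = (s - 4)*(s - 2)*(s^2 - 5*s + 6) = (s - 4)*(s - 2)^2*(s - 3)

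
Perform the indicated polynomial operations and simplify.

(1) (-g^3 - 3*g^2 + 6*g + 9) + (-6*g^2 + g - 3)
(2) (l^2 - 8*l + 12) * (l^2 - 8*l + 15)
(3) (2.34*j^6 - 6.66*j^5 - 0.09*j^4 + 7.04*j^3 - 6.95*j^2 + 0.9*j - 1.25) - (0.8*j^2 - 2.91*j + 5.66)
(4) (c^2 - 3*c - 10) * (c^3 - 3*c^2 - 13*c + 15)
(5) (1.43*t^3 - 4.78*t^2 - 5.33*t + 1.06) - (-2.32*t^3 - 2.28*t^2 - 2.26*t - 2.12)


(1) = -g^3 - 9*g^2 + 7*g + 6
(2) = l^4 - 16*l^3 + 91*l^2 - 216*l + 180
(3) = 2.34*j^6 - 6.66*j^5 - 0.09*j^4 + 7.04*j^3 - 7.75*j^2 + 3.81*j - 6.91
(4) = c^5 - 6*c^4 - 14*c^3 + 84*c^2 + 85*c - 150
(5) = 3.75*t^3 - 2.5*t^2 - 3.07*t + 3.18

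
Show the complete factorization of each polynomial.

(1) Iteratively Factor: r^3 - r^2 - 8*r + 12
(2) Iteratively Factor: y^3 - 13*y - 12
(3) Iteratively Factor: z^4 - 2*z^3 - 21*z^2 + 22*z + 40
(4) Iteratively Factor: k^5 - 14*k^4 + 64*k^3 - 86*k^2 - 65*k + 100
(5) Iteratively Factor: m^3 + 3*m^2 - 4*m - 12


(1) = (r + 3)*(r^2 - 4*r + 4) = (r - 2)*(r + 3)*(r - 2)
(2) = (y + 3)*(y^2 - 3*y - 4) = (y + 1)*(y + 3)*(y - 4)
(3) = (z + 1)*(z^3 - 3*z^2 - 18*z + 40) = (z - 2)*(z + 1)*(z^2 - z - 20) = (z - 5)*(z - 2)*(z + 1)*(z + 4)
(4) = (k - 5)*(k^4 - 9*k^3 + 19*k^2 + 9*k - 20) = (k - 5)*(k - 4)*(k^3 - 5*k^2 - k + 5) = (k - 5)^2*(k - 4)*(k^2 - 1) = (k - 5)^2*(k - 4)*(k + 1)*(k - 1)
(5) = (m + 2)*(m^2 + m - 6) = (m - 2)*(m + 2)*(m + 3)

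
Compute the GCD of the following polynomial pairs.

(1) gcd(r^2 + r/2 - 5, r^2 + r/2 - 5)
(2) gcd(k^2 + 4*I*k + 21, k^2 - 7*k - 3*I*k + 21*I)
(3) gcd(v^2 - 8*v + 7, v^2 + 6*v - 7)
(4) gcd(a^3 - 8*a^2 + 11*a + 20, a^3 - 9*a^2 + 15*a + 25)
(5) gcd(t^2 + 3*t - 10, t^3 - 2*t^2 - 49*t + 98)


(1) = gcd((r - 2)*(r + 5/2), (r - 2)*(r + 5/2)) = r^2 + r/2 - 5
(2) = k - 3*I
(3) = v - 1
(4) = a^2 - 4*a - 5
(5) = gcd((t - 2)*(t + 5), (t - 7)*(t - 2)*(t + 7)) = t - 2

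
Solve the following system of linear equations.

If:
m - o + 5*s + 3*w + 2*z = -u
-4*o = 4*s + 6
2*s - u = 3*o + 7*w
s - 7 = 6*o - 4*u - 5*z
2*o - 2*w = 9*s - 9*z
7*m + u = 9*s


Then:
m = -2277/4603
o = -10451/9206
s = -1679/4603
u = 828/4603
w = 3283/9206
z = -153/4603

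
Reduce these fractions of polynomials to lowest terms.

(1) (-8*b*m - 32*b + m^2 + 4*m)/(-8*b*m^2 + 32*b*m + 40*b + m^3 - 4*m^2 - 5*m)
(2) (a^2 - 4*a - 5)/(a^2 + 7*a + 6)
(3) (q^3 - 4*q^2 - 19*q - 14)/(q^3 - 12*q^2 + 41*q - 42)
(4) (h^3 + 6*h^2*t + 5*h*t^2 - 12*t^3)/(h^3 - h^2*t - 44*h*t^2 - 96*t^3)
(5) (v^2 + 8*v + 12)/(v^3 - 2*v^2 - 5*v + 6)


(1) = (m + 4)/(m^2 - 4*m - 5)
(2) = (a - 5)/(a + 6)
(3) = (q^2 + 3*q + 2)/(q^2 - 5*q + 6)
(4) = (-h + t)/(-h + 8*t)
(5) = (v + 6)/(v^2 - 4*v + 3)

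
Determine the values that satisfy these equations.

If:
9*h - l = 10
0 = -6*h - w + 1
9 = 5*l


Then:
h = 59/45
l = 9/5
w = -103/15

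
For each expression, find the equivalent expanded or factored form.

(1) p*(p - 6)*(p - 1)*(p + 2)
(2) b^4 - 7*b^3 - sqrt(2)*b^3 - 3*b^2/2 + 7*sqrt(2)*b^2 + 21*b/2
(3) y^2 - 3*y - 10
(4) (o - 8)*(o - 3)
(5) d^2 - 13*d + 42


(1) = p^4 - 5*p^3 - 8*p^2 + 12*p
(2) = b*(b - 7)*(b - 3*sqrt(2)/2)*(b + sqrt(2)/2)
(3) = (y - 5)*(y + 2)
(4) = o^2 - 11*o + 24
(5) = (d - 7)*(d - 6)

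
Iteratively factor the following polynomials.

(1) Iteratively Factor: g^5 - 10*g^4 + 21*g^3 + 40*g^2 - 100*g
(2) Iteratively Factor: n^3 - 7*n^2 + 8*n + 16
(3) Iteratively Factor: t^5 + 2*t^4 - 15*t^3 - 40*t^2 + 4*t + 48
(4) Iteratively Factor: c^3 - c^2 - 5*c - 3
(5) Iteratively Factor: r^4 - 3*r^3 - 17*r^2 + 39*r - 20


(1) = (g + 2)*(g^4 - 12*g^3 + 45*g^2 - 50*g) = (g - 5)*(g + 2)*(g^3 - 7*g^2 + 10*g) = (g - 5)*(g - 2)*(g + 2)*(g^2 - 5*g) = g*(g - 5)*(g - 2)*(g + 2)*(g - 5)
(2) = (n - 4)*(n^2 - 3*n - 4) = (n - 4)*(n + 1)*(n - 4)
(3) = (t + 3)*(t^4 - t^3 - 12*t^2 - 4*t + 16) = (t + 2)*(t + 3)*(t^3 - 3*t^2 - 6*t + 8) = (t + 2)^2*(t + 3)*(t^2 - 5*t + 4) = (t - 1)*(t + 2)^2*(t + 3)*(t - 4)
(4) = (c + 1)*(c^2 - 2*c - 3) = (c - 3)*(c + 1)*(c + 1)
(5) = (r - 5)*(r^3 + 2*r^2 - 7*r + 4) = (r - 5)*(r + 4)*(r^2 - 2*r + 1) = (r - 5)*(r - 1)*(r + 4)*(r - 1)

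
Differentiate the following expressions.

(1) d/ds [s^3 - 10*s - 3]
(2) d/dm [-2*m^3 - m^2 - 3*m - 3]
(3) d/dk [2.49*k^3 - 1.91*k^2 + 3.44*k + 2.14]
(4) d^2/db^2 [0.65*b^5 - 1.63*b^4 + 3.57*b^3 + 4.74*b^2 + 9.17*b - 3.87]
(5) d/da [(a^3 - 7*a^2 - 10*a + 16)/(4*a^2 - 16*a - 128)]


(1) = 3*s^2 - 10
(2) = -6*m^2 - 2*m - 3
(3) = 7.47*k^2 - 3.82*k + 3.44
(4) = 13.0*b^3 - 19.56*b^2 + 21.42*b + 9.48
(5) = (a^2 + 8*a + 6)/(4*(a^2 + 8*a + 16))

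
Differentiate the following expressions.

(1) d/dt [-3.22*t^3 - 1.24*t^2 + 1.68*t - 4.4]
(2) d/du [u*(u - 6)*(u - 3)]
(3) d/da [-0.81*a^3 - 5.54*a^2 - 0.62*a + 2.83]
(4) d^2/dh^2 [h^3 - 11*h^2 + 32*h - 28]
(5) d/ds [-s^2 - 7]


(1) = -9.66*t^2 - 2.48*t + 1.68
(2) = 3*u^2 - 18*u + 18
(3) = -2.43*a^2 - 11.08*a - 0.62
(4) = 6*h - 22
(5) = -2*s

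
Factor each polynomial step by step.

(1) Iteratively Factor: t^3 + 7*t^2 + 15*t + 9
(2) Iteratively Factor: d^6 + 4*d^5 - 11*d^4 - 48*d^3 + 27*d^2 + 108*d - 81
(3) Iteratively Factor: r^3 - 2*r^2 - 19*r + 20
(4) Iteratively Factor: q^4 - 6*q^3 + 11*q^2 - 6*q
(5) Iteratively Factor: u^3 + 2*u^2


(1) = (t + 1)*(t^2 + 6*t + 9) = (t + 1)*(t + 3)*(t + 3)
(2) = (d + 3)*(d^5 + d^4 - 14*d^3 - 6*d^2 + 45*d - 27) = (d + 3)^2*(d^4 - 2*d^3 - 8*d^2 + 18*d - 9) = (d + 3)^3*(d^3 - 5*d^2 + 7*d - 3) = (d - 3)*(d + 3)^3*(d^2 - 2*d + 1) = (d - 3)*(d - 1)*(d + 3)^3*(d - 1)
(3) = (r - 1)*(r^2 - r - 20) = (r - 1)*(r + 4)*(r - 5)
(4) = (q - 2)*(q^3 - 4*q^2 + 3*q) = (q - 2)*(q - 1)*(q^2 - 3*q) = (q - 3)*(q - 2)*(q - 1)*(q)
(5) = (u + 2)*(u^2) = u*(u + 2)*(u)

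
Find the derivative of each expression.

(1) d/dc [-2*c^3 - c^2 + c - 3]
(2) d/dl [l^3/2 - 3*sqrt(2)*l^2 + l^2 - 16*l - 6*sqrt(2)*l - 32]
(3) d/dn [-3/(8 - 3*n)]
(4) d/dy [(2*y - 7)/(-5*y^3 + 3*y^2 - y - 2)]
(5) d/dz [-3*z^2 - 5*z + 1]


(1) = -6*c^2 - 2*c + 1
(2) = 3*l^2/2 - 6*sqrt(2)*l + 2*l - 16 - 6*sqrt(2)
(3) = -9/(3*n - 8)^2
(4) = (-10*y^3 + 6*y^2 - 2*y + (2*y - 7)*(15*y^2 - 6*y + 1) - 4)/(5*y^3 - 3*y^2 + y + 2)^2
(5) = -6*z - 5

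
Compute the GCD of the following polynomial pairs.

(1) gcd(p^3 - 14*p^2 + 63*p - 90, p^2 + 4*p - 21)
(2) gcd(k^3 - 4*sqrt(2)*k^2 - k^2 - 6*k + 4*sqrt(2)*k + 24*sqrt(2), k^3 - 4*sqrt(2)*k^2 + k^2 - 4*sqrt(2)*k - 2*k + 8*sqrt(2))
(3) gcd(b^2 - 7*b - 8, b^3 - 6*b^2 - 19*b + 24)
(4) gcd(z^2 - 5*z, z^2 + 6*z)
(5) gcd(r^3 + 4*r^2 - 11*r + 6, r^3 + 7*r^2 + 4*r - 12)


(1) = p - 3
(2) = k^2 + k*(2 - 4*sqrt(2)) - 8*sqrt(2)
(3) = b - 8
(4) = z
(5) = r^2 + 5*r - 6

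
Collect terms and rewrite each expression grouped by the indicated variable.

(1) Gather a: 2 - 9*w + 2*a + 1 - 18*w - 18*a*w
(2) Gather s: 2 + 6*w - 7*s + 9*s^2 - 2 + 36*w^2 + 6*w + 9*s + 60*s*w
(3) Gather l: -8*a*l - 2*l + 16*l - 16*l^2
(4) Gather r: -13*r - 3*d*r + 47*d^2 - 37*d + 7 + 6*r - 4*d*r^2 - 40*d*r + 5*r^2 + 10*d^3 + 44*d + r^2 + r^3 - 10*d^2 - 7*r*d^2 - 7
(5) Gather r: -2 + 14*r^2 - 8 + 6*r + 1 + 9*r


(1) = a*(2 - 18*w) - 27*w + 3
(2) = 9*s^2 + s*(60*w + 2) + 36*w^2 + 12*w
(3) = -16*l^2 + l*(14 - 8*a)
(4) = 10*d^3 + 37*d^2 + 7*d + r^3 + r^2*(6 - 4*d) + r*(-7*d^2 - 43*d - 7)
(5) = 14*r^2 + 15*r - 9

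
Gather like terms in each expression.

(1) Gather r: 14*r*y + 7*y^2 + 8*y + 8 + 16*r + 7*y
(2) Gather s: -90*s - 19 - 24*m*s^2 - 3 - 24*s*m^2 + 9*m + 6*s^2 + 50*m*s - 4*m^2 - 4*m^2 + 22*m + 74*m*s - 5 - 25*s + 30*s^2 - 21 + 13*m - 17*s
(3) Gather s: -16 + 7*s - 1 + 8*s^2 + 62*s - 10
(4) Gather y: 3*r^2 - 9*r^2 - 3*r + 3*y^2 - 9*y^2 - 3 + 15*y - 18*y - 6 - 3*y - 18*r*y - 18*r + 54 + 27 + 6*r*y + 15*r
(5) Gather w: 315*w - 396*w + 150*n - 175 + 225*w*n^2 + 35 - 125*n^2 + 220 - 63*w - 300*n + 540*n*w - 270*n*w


(1) = r*(14*y + 16) + 7*y^2 + 15*y + 8
(2) = -8*m^2 + 44*m + s^2*(36 - 24*m) + s*(-24*m^2 + 124*m - 132) - 48
(3) = 8*s^2 + 69*s - 27
(4) = -6*r^2 - 6*r - 6*y^2 + y*(-12*r - 6) + 72
(5) = -125*n^2 - 150*n + w*(225*n^2 + 270*n - 144) + 80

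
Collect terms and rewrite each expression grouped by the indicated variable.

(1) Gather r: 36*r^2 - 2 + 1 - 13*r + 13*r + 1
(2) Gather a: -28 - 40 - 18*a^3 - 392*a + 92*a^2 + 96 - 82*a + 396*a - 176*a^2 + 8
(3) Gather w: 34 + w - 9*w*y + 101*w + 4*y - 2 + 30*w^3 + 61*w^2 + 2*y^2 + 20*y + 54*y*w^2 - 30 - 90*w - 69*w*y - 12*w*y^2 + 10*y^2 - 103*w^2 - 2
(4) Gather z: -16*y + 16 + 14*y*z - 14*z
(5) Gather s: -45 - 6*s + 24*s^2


(1) = 36*r^2
(2) = -18*a^3 - 84*a^2 - 78*a + 36
(3) = 30*w^3 + w^2*(54*y - 42) + w*(-12*y^2 - 78*y + 12) + 12*y^2 + 24*y
(4) = -16*y + z*(14*y - 14) + 16
(5) = 24*s^2 - 6*s - 45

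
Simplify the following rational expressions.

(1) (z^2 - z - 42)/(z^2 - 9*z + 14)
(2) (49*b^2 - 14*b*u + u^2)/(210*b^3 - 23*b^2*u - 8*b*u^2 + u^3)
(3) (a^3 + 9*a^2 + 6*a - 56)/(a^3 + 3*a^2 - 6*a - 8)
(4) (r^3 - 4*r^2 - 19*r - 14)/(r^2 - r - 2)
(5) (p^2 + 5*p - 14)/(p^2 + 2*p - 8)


(1) = (z + 6)/(z - 2)
(2) = (-7*b + u)/(-30*b^2 - b*u + u^2)
(3) = (a + 7)/(a + 1)
(4) = (r^2 - 5*r - 14)/(r - 2)
(5) = (p + 7)/(p + 4)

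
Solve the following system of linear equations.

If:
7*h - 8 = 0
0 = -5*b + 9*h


Then:
b = 72/35
h = 8/7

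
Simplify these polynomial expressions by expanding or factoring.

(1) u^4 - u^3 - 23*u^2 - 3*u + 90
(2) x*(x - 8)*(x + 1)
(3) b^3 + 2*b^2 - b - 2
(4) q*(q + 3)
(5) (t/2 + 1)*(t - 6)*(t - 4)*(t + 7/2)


(1) = (u - 5)*(u - 2)*(u + 3)^2
(2) = x^3 - 7*x^2 - 8*x
(3) = (b - 1)*(b + 1)*(b + 2)
(4) = q^2 + 3*q
(5) = t^4/2 - 9*t^3/4 - 12*t^2 + 31*t + 84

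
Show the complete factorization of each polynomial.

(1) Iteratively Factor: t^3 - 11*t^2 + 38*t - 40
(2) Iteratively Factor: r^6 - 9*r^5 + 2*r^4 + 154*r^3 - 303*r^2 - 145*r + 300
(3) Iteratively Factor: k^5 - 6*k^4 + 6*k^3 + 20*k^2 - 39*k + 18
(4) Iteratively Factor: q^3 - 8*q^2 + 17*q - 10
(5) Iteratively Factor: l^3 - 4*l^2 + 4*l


(1) = (t - 4)*(t^2 - 7*t + 10) = (t - 4)*(t - 2)*(t - 5)
(2) = (r - 5)*(r^5 - 4*r^4 - 18*r^3 + 64*r^2 + 17*r - 60) = (r - 5)*(r - 3)*(r^4 - r^3 - 21*r^2 + r + 20) = (r - 5)*(r - 3)*(r + 1)*(r^3 - 2*r^2 - 19*r + 20) = (r - 5)*(r - 3)*(r + 1)*(r + 4)*(r^2 - 6*r + 5) = (r - 5)^2*(r - 3)*(r + 1)*(r + 4)*(r - 1)
(3) = (k - 1)*(k^4 - 5*k^3 + k^2 + 21*k - 18) = (k - 3)*(k - 1)*(k^3 - 2*k^2 - 5*k + 6) = (k - 3)*(k - 1)*(k + 2)*(k^2 - 4*k + 3) = (k - 3)^2*(k - 1)*(k + 2)*(k - 1)
(4) = (q - 2)*(q^2 - 6*q + 5) = (q - 2)*(q - 1)*(q - 5)
(5) = (l - 2)*(l^2 - 2*l) = (l - 2)^2*(l)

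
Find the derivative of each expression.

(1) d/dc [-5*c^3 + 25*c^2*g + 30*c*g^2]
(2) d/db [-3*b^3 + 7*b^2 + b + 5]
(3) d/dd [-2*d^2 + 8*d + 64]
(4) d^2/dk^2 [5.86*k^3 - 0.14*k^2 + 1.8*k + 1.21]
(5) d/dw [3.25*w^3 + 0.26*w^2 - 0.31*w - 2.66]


(1) = -15*c^2 + 50*c*g + 30*g^2
(2) = -9*b^2 + 14*b + 1
(3) = 8 - 4*d
(4) = 35.16*k - 0.28
(5) = 9.75*w^2 + 0.52*w - 0.31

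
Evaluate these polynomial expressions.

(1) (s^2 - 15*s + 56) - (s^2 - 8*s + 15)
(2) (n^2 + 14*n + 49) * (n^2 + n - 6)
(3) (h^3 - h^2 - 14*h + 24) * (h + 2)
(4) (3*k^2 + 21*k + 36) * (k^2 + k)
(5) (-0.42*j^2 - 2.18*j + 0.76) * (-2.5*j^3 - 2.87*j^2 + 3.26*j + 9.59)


(1) = 41 - 7*s
(2) = n^4 + 15*n^3 + 57*n^2 - 35*n - 294
(3) = h^4 + h^3 - 16*h^2 - 4*h + 48
(4) = 3*k^4 + 24*k^3 + 57*k^2 + 36*k
(5) = 1.05*j^5 + 6.6554*j^4 + 2.9874*j^3 - 13.3158*j^2 - 18.4286*j + 7.2884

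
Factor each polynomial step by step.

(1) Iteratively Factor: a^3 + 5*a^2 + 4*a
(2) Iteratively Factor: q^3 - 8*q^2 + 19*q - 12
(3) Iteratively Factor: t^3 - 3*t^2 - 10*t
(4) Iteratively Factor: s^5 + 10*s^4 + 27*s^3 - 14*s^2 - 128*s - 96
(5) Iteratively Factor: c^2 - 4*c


(1) = (a)*(a^2 + 5*a + 4) = a*(a + 4)*(a + 1)
(2) = (q - 3)*(q^2 - 5*q + 4) = (q - 4)*(q - 3)*(q - 1)
(3) = (t - 5)*(t^2 + 2*t) = (t - 5)*(t + 2)*(t)
(4) = (s + 4)*(s^4 + 6*s^3 + 3*s^2 - 26*s - 24) = (s + 4)^2*(s^3 + 2*s^2 - 5*s - 6) = (s + 1)*(s + 4)^2*(s^2 + s - 6) = (s + 1)*(s + 3)*(s + 4)^2*(s - 2)
(5) = (c)*(c - 4)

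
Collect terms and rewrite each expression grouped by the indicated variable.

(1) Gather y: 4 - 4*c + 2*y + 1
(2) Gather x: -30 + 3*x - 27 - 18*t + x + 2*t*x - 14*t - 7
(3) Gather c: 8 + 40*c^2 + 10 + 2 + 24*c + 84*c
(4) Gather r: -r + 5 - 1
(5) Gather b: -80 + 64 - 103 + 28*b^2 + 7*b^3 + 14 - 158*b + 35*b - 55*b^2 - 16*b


(1) = -4*c + 2*y + 5
(2) = -32*t + x*(2*t + 4) - 64
(3) = 40*c^2 + 108*c + 20
(4) = 4 - r
(5) = 7*b^3 - 27*b^2 - 139*b - 105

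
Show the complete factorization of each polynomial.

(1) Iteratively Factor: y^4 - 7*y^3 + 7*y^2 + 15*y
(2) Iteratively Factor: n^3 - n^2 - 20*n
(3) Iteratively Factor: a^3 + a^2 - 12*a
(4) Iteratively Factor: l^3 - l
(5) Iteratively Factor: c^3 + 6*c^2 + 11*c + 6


(1) = (y)*(y^3 - 7*y^2 + 7*y + 15) = y*(y + 1)*(y^2 - 8*y + 15) = y*(y - 3)*(y + 1)*(y - 5)
(2) = (n + 4)*(n^2 - 5*n) = n*(n + 4)*(n - 5)
(3) = (a)*(a^2 + a - 12) = a*(a - 3)*(a + 4)
(4) = (l + 1)*(l^2 - l) = (l - 1)*(l + 1)*(l)
(5) = (c + 3)*(c^2 + 3*c + 2) = (c + 2)*(c + 3)*(c + 1)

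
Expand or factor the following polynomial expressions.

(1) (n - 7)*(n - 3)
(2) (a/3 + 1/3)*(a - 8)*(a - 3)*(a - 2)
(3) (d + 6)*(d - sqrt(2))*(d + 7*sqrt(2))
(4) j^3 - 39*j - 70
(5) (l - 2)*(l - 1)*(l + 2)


(1) = n^2 - 10*n + 21
(2) = a^4/3 - 4*a^3 + 11*a^2 - 2*a/3 - 16
(3) = d^3 + 6*d^2 + 6*sqrt(2)*d^2 - 14*d + 36*sqrt(2)*d - 84
(4) = (j - 7)*(j + 2)*(j + 5)
(5) = l^3 - l^2 - 4*l + 4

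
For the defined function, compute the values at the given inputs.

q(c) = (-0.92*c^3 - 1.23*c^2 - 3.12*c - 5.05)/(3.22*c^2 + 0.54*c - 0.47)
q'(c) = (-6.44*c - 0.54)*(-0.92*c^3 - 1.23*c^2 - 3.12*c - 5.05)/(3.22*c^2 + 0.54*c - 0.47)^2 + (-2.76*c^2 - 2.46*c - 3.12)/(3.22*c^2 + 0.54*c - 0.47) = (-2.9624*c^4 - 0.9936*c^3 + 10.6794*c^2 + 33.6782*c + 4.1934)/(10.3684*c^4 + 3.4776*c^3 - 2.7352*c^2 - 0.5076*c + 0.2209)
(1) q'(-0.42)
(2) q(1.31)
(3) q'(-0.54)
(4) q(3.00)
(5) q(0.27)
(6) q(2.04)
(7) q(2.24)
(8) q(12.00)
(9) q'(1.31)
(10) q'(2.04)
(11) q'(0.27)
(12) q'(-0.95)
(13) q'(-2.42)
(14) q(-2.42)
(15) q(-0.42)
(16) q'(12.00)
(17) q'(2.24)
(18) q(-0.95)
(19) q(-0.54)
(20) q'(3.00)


(1) = -487.49
(2) = -2.31
(3) = -348.90
(4) = -1.67
(5) = 67.07
(6) = -1.73
(7) = -1.69
(8) = -3.85
(9) = 1.68
(10) = 0.29
(11) = 1752.96
(12) = -5.33
(13) = -0.35
(14) = 0.49
(15) = 30.19
(16) = -0.28
(17) = 0.17
(18) = -1.25
(19) = -20.18
(20) = -0.07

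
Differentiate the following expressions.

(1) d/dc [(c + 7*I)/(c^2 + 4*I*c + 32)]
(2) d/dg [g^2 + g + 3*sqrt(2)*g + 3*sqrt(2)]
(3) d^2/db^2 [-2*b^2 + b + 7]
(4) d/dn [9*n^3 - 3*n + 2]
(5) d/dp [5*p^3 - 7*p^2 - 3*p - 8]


(1) = (-c^2 - 14*I*c + 60)/(c^4 + 8*I*c^3 + 48*c^2 + 256*I*c + 1024)
(2) = 2*g + 1 + 3*sqrt(2)
(3) = -4
(4) = 27*n^2 - 3
(5) = 15*p^2 - 14*p - 3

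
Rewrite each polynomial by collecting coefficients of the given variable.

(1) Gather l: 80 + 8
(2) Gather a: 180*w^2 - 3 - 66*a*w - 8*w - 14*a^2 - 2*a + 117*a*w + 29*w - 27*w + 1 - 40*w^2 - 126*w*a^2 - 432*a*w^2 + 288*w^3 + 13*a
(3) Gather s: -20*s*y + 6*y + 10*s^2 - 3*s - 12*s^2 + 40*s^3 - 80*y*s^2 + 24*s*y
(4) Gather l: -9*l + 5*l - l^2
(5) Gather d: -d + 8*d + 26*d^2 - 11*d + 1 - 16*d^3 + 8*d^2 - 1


(1) = 88
(2) = a^2*(-126*w - 14) + a*(-432*w^2 + 51*w + 11) + 288*w^3 + 140*w^2 - 6*w - 2
(3) = 40*s^3 + s^2*(-80*y - 2) + s*(4*y - 3) + 6*y
(4) = -l^2 - 4*l
(5) = -16*d^3 + 34*d^2 - 4*d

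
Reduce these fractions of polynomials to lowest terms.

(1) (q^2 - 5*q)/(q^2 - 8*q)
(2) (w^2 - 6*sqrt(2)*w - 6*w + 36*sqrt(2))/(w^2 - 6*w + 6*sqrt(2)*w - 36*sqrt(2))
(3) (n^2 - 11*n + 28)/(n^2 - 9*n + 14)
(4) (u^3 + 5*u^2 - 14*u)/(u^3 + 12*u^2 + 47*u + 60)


(1) = (q - 5)/(q - 8)
(2) = (w - 6*sqrt(2))/(w + 6*sqrt(2))
(3) = (n - 4)/(n - 2)
(4) = (u^3 + 5*u^2 - 14*u)/(u^3 + 12*u^2 + 47*u + 60)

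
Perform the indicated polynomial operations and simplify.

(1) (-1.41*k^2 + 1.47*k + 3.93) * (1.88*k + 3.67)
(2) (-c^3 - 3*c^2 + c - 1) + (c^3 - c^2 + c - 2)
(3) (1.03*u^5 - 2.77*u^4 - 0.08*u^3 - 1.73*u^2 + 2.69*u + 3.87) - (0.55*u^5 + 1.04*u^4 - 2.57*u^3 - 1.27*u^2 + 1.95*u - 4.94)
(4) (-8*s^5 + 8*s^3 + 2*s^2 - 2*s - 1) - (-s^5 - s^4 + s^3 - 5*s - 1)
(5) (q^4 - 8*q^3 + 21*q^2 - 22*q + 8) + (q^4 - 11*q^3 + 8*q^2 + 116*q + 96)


(1) = -2.6508*k^3 - 2.4111*k^2 + 12.7833*k + 14.4231
(2) = -4*c^2 + 2*c - 3
(3) = 0.48*u^5 - 3.81*u^4 + 2.49*u^3 - 0.46*u^2 + 0.74*u + 8.81
(4) = -7*s^5 + s^4 + 7*s^3 + 2*s^2 + 3*s
(5) = 2*q^4 - 19*q^3 + 29*q^2 + 94*q + 104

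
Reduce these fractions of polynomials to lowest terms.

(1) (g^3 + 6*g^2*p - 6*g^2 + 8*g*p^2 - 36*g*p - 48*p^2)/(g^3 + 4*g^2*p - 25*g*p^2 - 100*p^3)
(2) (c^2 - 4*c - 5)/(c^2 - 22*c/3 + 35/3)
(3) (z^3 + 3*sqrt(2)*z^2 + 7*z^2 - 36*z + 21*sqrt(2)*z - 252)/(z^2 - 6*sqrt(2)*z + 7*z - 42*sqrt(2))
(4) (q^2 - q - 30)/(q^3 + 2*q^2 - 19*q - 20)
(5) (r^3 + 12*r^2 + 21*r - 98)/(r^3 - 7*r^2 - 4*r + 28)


(1) = (-g^2 - 2*g*p + 6*g + 12*p)/(-g^2 + 25*p^2)
(2) = (3*c + 3)/(3*c - 7)
(3) = (z^2 + 3*sqrt(2)*z - 36)/(z - 6*sqrt(2))
(4) = (q - 6)/(q^2 - 3*q - 4)
(5) = (r^2 + 14*r + 49)/(r^2 - 5*r - 14)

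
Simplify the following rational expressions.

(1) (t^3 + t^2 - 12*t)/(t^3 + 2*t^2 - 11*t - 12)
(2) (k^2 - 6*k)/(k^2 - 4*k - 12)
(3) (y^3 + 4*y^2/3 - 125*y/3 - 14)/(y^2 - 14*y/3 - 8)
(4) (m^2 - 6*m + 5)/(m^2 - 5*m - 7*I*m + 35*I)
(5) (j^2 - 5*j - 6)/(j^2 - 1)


(1) = t/(t + 1)
(2) = k/(k + 2)
(3) = (3*y^2 + 22*y + 7)/(3*y + 4)
(4) = (m - 1)/(m - 7*I)
(5) = (j - 6)/(j - 1)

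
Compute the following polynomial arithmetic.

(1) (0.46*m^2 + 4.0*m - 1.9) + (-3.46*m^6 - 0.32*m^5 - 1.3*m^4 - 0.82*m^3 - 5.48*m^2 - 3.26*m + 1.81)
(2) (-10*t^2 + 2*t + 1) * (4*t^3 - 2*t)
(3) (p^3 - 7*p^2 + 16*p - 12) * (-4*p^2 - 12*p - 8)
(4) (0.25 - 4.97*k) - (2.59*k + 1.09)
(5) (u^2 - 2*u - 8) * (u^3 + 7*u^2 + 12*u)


(1) = -3.46*m^6 - 0.32*m^5 - 1.3*m^4 - 0.82*m^3 - 5.02*m^2 + 0.74*m - 0.09
(2) = -40*t^5 + 8*t^4 + 24*t^3 - 4*t^2 - 2*t
(3) = -4*p^5 + 16*p^4 + 12*p^3 - 88*p^2 + 16*p + 96
(4) = -7.56*k - 0.84
(5) = u^5 + 5*u^4 - 10*u^3 - 80*u^2 - 96*u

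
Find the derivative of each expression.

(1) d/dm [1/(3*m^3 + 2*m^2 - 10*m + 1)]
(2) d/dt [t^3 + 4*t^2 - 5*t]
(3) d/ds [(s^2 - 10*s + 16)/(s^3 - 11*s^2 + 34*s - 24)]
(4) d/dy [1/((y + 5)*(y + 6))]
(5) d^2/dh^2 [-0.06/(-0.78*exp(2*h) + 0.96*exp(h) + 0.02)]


(1) = (-9*m^2 - 4*m + 10)/(3*m^3 + 2*m^2 - 10*m + 1)^2
(2) = 3*t^2 + 8*t - 5
(3) = (-s^4 + 20*s^3 - 124*s^2 + 304*s - 304)/(s^6 - 22*s^5 + 189*s^4 - 796*s^3 + 1684*s^2 - 1632*s + 576)
(4) = (-2*y - 11)/(y^4 + 22*y^3 + 181*y^2 + 660*y + 900)
(5) = ((0.0576 - 0.1872*exp(h))*(-0.78*exp(2*h) + 0.96*exp(h) + 0.02) - 0.06*(1.56*exp(h) - 0.96)*(3.12*exp(h) - 1.92)*exp(h))*exp(h)/(-0.78*exp(2*h) + 0.96*exp(h) + 0.02)^3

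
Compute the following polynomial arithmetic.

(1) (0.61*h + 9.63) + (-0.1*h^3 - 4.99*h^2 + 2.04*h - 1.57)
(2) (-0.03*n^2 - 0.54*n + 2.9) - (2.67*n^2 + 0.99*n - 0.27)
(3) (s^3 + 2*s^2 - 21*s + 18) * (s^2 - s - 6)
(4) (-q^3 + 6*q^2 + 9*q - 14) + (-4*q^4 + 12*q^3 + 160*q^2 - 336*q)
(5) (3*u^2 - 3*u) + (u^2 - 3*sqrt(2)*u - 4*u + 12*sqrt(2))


(1) = -0.1*h^3 - 4.99*h^2 + 2.65*h + 8.06
(2) = -2.7*n^2 - 1.53*n + 3.17
(3) = s^5 + s^4 - 29*s^3 + 27*s^2 + 108*s - 108
(4) = -4*q^4 + 11*q^3 + 166*q^2 - 327*q - 14
(5) = 4*u^2 - 7*u - 3*sqrt(2)*u + 12*sqrt(2)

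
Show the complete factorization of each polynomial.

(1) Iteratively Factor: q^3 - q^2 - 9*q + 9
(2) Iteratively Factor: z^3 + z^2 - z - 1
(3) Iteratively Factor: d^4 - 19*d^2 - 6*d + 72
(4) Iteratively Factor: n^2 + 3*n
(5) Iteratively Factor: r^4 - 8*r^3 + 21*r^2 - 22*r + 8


(1) = (q - 3)*(q^2 + 2*q - 3) = (q - 3)*(q - 1)*(q + 3)
(2) = (z + 1)*(z^2 - 1) = (z - 1)*(z + 1)*(z + 1)
(3) = (d - 2)*(d^3 + 2*d^2 - 15*d - 36) = (d - 2)*(d + 3)*(d^2 - d - 12) = (d - 2)*(d + 3)^2*(d - 4)
(4) = (n + 3)*(n)
(5) = (r - 4)*(r^3 - 4*r^2 + 5*r - 2) = (r - 4)*(r - 2)*(r^2 - 2*r + 1) = (r - 4)*(r - 2)*(r - 1)*(r - 1)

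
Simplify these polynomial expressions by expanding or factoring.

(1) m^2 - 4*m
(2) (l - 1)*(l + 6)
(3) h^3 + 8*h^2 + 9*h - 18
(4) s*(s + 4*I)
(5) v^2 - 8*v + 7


(1) = m*(m - 4)
(2) = l^2 + 5*l - 6
(3) = (h - 1)*(h + 3)*(h + 6)
(4) = s^2 + 4*I*s
(5) = (v - 7)*(v - 1)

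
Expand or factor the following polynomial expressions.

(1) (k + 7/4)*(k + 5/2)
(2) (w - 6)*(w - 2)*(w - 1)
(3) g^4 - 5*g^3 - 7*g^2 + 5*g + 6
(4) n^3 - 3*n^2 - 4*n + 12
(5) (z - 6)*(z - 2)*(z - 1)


(1) = k^2 + 17*k/4 + 35/8
(2) = w^3 - 9*w^2 + 20*w - 12
(3) = (g - 6)*(g - 1)*(g + 1)^2
(4) = (n - 3)*(n - 2)*(n + 2)
(5) = z^3 - 9*z^2 + 20*z - 12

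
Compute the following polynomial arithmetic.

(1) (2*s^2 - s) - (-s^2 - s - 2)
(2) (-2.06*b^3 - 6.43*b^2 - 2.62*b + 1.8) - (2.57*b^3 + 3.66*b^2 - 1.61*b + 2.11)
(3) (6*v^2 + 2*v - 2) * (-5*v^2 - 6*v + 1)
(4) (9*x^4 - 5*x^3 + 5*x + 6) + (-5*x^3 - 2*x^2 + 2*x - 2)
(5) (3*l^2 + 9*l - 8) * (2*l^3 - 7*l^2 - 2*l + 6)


(1) = 3*s^2 + 2
(2) = -4.63*b^3 - 10.09*b^2 - 1.01*b - 0.31
(3) = -30*v^4 - 46*v^3 + 4*v^2 + 14*v - 2
(4) = 9*x^4 - 10*x^3 - 2*x^2 + 7*x + 4
(5) = 6*l^5 - 3*l^4 - 85*l^3 + 56*l^2 + 70*l - 48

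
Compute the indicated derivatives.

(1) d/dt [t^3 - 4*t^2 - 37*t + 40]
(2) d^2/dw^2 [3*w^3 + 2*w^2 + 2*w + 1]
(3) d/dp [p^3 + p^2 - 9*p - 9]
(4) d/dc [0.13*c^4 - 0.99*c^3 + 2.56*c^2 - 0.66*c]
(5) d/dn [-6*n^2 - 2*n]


(1) = 3*t^2 - 8*t - 37
(2) = 18*w + 4
(3) = 3*p^2 + 2*p - 9
(4) = 0.52*c^3 - 2.97*c^2 + 5.12*c - 0.66
(5) = -12*n - 2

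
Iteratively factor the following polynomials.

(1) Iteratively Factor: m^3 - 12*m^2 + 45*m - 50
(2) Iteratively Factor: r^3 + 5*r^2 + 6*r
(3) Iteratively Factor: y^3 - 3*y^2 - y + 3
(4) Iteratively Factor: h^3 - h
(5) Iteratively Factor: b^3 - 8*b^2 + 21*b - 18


(1) = (m - 5)*(m^2 - 7*m + 10) = (m - 5)^2*(m - 2)
(2) = (r)*(r^2 + 5*r + 6) = r*(r + 2)*(r + 3)
(3) = (y + 1)*(y^2 - 4*y + 3) = (y - 1)*(y + 1)*(y - 3)
(4) = (h + 1)*(h^2 - h) = h*(h + 1)*(h - 1)
(5) = (b - 3)*(b^2 - 5*b + 6) = (b - 3)*(b - 2)*(b - 3)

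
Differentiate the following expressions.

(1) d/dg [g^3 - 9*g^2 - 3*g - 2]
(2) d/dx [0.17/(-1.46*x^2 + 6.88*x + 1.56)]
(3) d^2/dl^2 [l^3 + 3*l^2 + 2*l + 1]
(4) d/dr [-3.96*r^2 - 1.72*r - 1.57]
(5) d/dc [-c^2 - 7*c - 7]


(1) = 3*g^2 - 18*g - 3
(2) = (0.4964*x - 1.1696)/(-1.46*x^2 + 6.88*x + 1.56)^2
(3) = 6*l + 6
(4) = -7.92*r - 1.72
(5) = -2*c - 7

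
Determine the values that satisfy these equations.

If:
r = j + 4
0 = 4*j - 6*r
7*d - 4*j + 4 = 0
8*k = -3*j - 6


Then:
d = -52/7
j = -12
k = 15/4
r = -8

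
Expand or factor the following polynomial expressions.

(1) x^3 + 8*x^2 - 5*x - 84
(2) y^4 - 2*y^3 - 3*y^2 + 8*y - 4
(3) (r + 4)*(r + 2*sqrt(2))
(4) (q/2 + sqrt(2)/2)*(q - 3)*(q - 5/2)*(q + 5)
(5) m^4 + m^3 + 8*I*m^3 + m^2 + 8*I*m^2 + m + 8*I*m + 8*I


(1) = (x - 3)*(x + 4)*(x + 7)
(2) = (y - 2)*(y - 1)^2*(y + 2)
(3) = r^2 + 2*sqrt(2)*r + 4*r + 8*sqrt(2)
(4) = q^4/2 - q^3/4 + sqrt(2)*q^3/2 - 10*q^2 - sqrt(2)*q^2/4 - 10*sqrt(2)*q + 75*q/4 + 75*sqrt(2)/4
(5) = (m + 1)*(m - I)*(m + I)*(m + 8*I)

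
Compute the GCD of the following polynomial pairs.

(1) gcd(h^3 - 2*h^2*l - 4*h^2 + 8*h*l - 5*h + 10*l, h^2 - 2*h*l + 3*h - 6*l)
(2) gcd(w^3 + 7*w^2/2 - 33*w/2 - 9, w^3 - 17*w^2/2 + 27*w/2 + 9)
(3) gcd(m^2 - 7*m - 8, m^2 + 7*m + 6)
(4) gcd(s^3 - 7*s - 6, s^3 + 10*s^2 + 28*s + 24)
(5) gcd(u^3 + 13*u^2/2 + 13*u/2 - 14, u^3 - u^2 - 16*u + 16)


(1) = h - 2*l
(2) = gcd((w - 3)*(w + 1/2)*(w + 6), (w - 6)*(w - 3)*(w + 1/2)) = w^2 - 5*w/2 - 3/2
(3) = gcd((m - 8)*(m + 1), (m + 1)*(m + 6)) = m + 1
(4) = gcd((s - 3)*(s + 1)*(s + 2), (s + 2)^2*(s + 6)) = s + 2
(5) = gcd((u - 1)*(u + 7/2)*(u + 4), (u - 4)*(u - 1)*(u + 4)) = u^2 + 3*u - 4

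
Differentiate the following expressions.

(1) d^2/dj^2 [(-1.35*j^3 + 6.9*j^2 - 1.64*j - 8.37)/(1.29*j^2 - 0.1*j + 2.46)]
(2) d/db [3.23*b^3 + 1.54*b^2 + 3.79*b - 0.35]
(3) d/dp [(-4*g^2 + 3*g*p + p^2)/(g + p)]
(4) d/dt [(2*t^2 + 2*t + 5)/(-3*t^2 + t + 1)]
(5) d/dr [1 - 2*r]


(1) = (4.863132*j^3 - 212.957262*j^2 - 11.313324*j + 135.660516)/(2.146689*j^6 - 0.49923*j^5 + 12.319758*j^4 - 1.90504*j^3 + 23.493492*j^2 - 1.81548*j + 14.886936)
(2) = 9.69*b^2 + 3.08*b + 3.79
(3) = (7*g^2 + 2*g*p + p^2)/(g^2 + 2*g*p + p^2)
(4) = (8*t^2 + 34*t - 3)/(9*t^4 - 6*t^3 - 5*t^2 + 2*t + 1)
(5) = -2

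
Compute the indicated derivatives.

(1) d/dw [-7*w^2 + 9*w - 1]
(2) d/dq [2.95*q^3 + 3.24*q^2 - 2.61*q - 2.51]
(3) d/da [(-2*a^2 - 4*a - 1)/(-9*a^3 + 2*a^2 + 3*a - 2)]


(1) = 9 - 14*w
(2) = 8.85*q^2 + 6.48*q - 2.61
(3) = (-18*a^4 - 72*a^3 - 25*a^2 + 12*a + 11)/(81*a^6 - 36*a^5 - 50*a^4 + 48*a^3 + a^2 - 12*a + 4)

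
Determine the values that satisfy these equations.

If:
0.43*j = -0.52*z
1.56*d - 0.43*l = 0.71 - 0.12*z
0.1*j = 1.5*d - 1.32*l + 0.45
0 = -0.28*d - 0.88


Then:
d = -3.14
j = -63.37
l = 1.57
z = 52.40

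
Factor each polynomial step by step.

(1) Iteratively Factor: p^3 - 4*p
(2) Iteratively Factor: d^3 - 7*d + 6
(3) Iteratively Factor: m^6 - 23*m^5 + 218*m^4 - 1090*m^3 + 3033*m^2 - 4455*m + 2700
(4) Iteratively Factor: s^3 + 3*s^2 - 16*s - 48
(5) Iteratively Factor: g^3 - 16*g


(1) = (p)*(p^2 - 4) = p*(p - 2)*(p + 2)
(2) = (d - 2)*(d^2 + 2*d - 3) = (d - 2)*(d + 3)*(d - 1)
(3) = (m - 3)*(m^5 - 20*m^4 + 158*m^3 - 616*m^2 + 1185*m - 900) = (m - 5)*(m - 3)*(m^4 - 15*m^3 + 83*m^2 - 201*m + 180) = (m - 5)^2*(m - 3)*(m^3 - 10*m^2 + 33*m - 36) = (m - 5)^2*(m - 3)^2*(m^2 - 7*m + 12) = (m - 5)^2*(m - 3)^3*(m - 4)
(4) = (s + 3)*(s^2 - 16) = (s + 3)*(s + 4)*(s - 4)
(5) = (g - 4)*(g^2 + 4*g) = g*(g - 4)*(g + 4)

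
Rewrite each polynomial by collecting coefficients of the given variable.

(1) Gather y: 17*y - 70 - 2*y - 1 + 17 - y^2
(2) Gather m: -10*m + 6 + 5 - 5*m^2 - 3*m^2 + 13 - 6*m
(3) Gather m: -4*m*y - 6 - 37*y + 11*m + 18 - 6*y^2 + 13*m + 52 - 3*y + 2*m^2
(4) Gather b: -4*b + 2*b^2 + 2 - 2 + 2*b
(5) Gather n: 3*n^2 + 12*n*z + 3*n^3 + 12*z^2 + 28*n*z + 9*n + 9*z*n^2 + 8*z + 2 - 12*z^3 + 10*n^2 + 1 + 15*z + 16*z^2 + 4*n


(1) = -y^2 + 15*y - 54
(2) = -8*m^2 - 16*m + 24
(3) = 2*m^2 + m*(24 - 4*y) - 6*y^2 - 40*y + 64
(4) = 2*b^2 - 2*b
(5) = 3*n^3 + n^2*(9*z + 13) + n*(40*z + 13) - 12*z^3 + 28*z^2 + 23*z + 3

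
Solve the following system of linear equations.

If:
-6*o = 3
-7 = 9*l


Then:
l = -7/9
o = -1/2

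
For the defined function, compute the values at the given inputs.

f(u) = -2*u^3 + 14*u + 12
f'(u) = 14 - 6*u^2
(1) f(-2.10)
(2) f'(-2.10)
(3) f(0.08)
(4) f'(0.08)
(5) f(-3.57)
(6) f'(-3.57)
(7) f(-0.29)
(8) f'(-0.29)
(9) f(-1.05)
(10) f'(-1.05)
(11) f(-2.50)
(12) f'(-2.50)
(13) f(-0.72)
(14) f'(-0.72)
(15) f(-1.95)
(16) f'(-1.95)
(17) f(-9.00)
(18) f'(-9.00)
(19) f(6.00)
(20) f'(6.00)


(1) = 1.12
(2) = -12.46
(3) = 13.12
(4) = 13.96
(5) = 53.02
(6) = -62.47
(7) = 7.99
(8) = 13.50
(9) = -0.38
(10) = 7.38
(11) = 8.25
(12) = -23.50
(13) = 2.67
(14) = 10.89
(15) = -0.47
(16) = -8.81
(17) = 1344.00
(18) = -472.00
(19) = -336.00
(20) = -202.00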